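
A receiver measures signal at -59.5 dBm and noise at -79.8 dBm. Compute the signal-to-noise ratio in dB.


SNR = -59.5 - (-79.8) = 20.3 dB

20.3 dB


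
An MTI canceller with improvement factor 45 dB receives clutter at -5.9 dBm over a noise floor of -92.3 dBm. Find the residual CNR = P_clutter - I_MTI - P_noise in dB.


CNR = -5.9 - 45 - (-92.3) = 41.4 dB

41.4 dB


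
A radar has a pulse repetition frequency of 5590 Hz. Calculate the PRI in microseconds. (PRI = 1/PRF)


PRI = 1/5590 = 0.0001788909 s = 178.9 us

178.9 us


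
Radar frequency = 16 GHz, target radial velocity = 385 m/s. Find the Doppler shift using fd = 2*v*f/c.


fd = 2 * 385 * 16000000000.0 / 3e8 = 41066.7 Hz

41066.7 Hz


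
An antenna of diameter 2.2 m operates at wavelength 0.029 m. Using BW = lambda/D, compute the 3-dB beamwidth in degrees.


BW_rad = 0.029 / 2.2 = 0.013182
BW_deg = 0.76 degrees

0.76 degrees


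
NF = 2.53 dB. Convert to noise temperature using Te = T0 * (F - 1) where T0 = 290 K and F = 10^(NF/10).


NF_lin = 10^(2.53/10) = 1.790606
Te = 290 * (1.790606 - 1) = 229.3 K

229.3 K


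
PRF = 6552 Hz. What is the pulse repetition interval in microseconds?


PRI = 1/6552 = 0.0001526252 s = 152.6 us

152.6 us


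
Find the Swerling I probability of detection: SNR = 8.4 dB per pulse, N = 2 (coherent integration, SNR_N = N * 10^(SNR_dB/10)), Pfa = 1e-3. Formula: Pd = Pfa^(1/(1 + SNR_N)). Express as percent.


SNR_lin = 10^(8.4/10) = 6.91831
SNR_N = 2 * 6.91831 = 13.83662
1/(1 + SNR_N) = 1/14.83662 = 0.0674008
Pd = (1e-3)^0.0674008 = 0.62777
Pd = 62.8%

62.8%


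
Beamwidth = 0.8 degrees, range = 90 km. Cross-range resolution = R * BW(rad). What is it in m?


BW_rad = 0.013962634
CR = 90000 * 0.013962634 = 1256.6 m

1256.6 m


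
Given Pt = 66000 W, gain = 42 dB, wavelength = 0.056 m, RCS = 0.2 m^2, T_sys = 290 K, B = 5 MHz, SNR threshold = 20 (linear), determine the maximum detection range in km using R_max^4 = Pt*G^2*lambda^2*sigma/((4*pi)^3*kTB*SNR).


G_lin = 10^(42/10) = 15848.931925
R^4 = 66000 * 15848.931925^2 * 0.056^2 * 0.2 / ((4*pi)^3 * 1.38e-23 * 290 * 5000000.0 * 20)
R^4 = 1.30931e19 m^4
R_max = (1.30931e19)^(1/4) = 60153.5 m = 60.2 km

60.2 km


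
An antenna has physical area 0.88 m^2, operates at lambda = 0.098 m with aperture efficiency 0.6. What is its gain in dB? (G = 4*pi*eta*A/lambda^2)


G_linear = 4*pi*0.6*0.88/0.098^2 = 690.86
G_dB = 10*log10(690.86) = 28.4 dB

28.4 dB


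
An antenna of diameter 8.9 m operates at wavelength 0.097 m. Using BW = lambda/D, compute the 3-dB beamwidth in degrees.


BW_rad = 0.097 / 8.9 = 0.010899
BW_deg = 0.62 degrees

0.62 degrees


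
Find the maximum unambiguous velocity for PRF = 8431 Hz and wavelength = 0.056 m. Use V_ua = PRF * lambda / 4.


V_ua = 8431 * 0.056 / 4 = 118.0 m/s

118.0 m/s


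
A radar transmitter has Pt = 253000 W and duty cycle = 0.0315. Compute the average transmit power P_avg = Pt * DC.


P_avg = 253000 * 0.0315 = 7969.5 W

7969.5 W


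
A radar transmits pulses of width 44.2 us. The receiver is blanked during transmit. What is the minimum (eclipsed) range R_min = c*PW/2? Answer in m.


R_min = 3e8 * 44.2e-6 / 2 = 6630.0 m

6630.0 m


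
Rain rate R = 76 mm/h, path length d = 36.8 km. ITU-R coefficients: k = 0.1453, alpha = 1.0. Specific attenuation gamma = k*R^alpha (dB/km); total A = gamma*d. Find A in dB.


gamma = 0.1453 * 76^1.0 = 11.0428 dB/km
A = 11.0428 * 36.8 = 406.38 dB

406.38 dB


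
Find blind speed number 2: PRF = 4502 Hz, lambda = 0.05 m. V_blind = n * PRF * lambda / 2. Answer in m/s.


V_blind = 2 * 4502 * 0.05 / 2 = 225.1 m/s

225.1 m/s


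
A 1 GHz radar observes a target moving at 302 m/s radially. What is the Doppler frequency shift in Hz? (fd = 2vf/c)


fd = 2 * 302 * 1000000000.0 / 3e8 = 2013.3 Hz

2013.3 Hz


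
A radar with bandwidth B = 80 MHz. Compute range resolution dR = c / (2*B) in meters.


dR = 3e8 / (2 * 80000000.0) = 1.88 m

1.88 m


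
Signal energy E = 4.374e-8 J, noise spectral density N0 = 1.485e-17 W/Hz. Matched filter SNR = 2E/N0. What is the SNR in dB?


SNR_lin = 2 * 4.374e-8 / 1.485e-17 = 5.891e9
SNR_dB = 10*log10(5.891e9) = 97.7 dB

97.7 dB


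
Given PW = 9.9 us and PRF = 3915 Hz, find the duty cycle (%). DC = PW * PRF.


DC = 9.9e-6 * 3915 * 100 = 3.88%

3.88%


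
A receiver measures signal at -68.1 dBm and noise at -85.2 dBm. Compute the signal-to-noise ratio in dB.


SNR = -68.1 - (-85.2) = 17.1 dB

17.1 dB


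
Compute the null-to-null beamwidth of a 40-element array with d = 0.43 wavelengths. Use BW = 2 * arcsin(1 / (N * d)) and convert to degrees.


1/(N*d) = 1/(40*0.43) = 0.05814
BW = 2*arcsin(0.05814) = 6.7 degrees

6.7 degrees


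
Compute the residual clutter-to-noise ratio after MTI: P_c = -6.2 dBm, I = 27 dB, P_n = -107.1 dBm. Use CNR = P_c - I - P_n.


CNR = -6.2 - 27 - (-107.1) = 73.9 dB

73.9 dB


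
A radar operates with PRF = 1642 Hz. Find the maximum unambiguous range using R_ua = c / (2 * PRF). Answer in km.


R_ua = 3e8 / (2 * 1642) = 91352.0 m = 91.4 km

91.4 km


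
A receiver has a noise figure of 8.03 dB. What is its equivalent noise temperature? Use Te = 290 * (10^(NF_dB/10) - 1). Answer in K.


NF_lin = 10^(8.03/10) = 6.353309
Te = 290 * (6.353309 - 1) = 1552.5 K

1552.5 K


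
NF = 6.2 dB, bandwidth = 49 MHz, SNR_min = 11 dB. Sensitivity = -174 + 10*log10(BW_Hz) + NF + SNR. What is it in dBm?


10*log10(49000000.0) = 76.9
S = -174 + 76.9 + 6.2 + 11 = -79.9 dBm

-79.9 dBm


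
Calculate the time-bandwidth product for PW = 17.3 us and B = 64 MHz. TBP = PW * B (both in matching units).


TBP = 17.3 * 64 = 1107.2

1107.2


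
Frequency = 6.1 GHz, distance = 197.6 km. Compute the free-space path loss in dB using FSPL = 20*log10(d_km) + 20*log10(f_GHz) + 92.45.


20*log10(197.6) = 45.92
20*log10(6.1) = 15.71
FSPL = 154.1 dB

154.1 dB


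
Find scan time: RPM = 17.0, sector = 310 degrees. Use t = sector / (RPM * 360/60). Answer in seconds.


t = 310 / (17.0 * 360) * 60 = 3.04 s

3.04 s


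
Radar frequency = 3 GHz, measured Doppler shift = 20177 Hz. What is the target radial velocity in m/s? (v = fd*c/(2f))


v = 20177 * 3e8 / (2 * 3000000000.0) = 1008.9 m/s

1008.9 m/s


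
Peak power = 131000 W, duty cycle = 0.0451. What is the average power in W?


P_avg = 131000 * 0.0451 = 5908.1 W

5908.1 W


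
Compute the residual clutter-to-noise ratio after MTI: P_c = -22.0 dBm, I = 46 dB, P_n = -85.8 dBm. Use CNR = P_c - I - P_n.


CNR = -22.0 - 46 - (-85.8) = 17.8 dB

17.8 dB


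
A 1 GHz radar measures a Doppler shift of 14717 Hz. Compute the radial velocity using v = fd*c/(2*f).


v = 14717 * 3e8 / (2 * 1000000000.0) = 2207.6 m/s

2207.6 m/s


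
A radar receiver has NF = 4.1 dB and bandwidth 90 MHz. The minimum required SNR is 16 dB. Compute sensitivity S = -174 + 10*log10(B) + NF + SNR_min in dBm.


10*log10(90000000.0) = 79.54
S = -174 + 79.54 + 4.1 + 16 = -74.4 dBm

-74.4 dBm


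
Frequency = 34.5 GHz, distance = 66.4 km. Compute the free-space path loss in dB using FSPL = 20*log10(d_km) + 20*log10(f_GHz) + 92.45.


20*log10(66.4) = 36.44
20*log10(34.5) = 30.76
FSPL = 159.6 dB

159.6 dB


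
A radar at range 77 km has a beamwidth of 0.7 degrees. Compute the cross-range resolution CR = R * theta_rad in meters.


BW_rad = 0.012217305
CR = 77000 * 0.012217305 = 940.7 m

940.7 m


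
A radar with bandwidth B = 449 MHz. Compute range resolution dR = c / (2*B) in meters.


dR = 3e8 / (2 * 449000000.0) = 0.33 m

0.33 m


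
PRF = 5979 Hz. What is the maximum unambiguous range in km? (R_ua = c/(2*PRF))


R_ua = 3e8 / (2 * 5979) = 25087.8 m = 25.1 km

25.1 km


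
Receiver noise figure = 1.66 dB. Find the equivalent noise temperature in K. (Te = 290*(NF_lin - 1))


NF_lin = 10^(1.66/10) = 1.465548
Te = 290 * (1.465548 - 1) = 135.0 K

135.0 K


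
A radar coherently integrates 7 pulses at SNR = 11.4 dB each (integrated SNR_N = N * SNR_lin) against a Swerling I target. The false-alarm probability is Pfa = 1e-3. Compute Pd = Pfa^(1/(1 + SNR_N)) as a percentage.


SNR_lin = 10^(11.4/10) = 13.80384
SNR_N = 7 * 13.80384 = 96.62688
1/(1 + SNR_N) = 1/97.62688 = 0.0102431
Pd = (1e-3)^0.0102431 = 0.93169
Pd = 93.2%

93.2%


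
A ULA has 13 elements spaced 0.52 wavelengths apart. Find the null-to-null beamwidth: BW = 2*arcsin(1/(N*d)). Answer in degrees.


1/(N*d) = 1/(13*0.52) = 0.147929
BW = 2*arcsin(0.147929) = 17.0 degrees

17.0 degrees


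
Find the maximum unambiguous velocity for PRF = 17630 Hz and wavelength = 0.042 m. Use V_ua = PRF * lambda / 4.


V_ua = 17630 * 0.042 / 4 = 185.1 m/s

185.1 m/s


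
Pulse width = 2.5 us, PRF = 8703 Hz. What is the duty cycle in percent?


DC = 2.5e-6 * 8703 * 100 = 2.18%

2.18%


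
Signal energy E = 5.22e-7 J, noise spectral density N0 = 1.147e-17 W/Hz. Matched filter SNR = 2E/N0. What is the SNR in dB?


SNR_lin = 2 * 5.22e-7 / 1.147e-17 = 9.102e10
SNR_dB = 10*log10(9.102e10) = 109.6 dB

109.6 dB


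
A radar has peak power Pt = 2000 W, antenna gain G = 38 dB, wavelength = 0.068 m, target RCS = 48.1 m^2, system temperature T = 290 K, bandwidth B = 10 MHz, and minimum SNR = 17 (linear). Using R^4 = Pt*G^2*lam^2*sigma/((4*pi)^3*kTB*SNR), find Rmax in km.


G_lin = 10^(38/10) = 6309.573445
R^4 = 2000 * 6309.573445^2 * 0.068^2 * 48.1 / ((4*pi)^3 * 1.38e-23 * 290 * 10000000.0 * 17)
R^4 = 1.31171e19 m^4
R_max = (1.31171e19)^(1/4) = 60181.0 m = 60.2 km

60.2 km


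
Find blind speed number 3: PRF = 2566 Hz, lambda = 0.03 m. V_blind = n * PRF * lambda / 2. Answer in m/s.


V_blind = 3 * 2566 * 0.03 / 2 = 115.5 m/s

115.5 m/s


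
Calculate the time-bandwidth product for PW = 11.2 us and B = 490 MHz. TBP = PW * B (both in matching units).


TBP = 11.2 * 490 = 5488.0

5488.0


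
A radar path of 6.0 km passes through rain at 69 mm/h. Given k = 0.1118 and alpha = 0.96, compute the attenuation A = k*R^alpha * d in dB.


gamma = 0.1118 * 69^0.96 = 6.512338 dB/km
A = 6.512338 * 6.0 = 39.07 dB

39.07 dB


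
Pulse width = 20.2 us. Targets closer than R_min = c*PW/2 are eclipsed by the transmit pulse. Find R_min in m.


R_min = 3e8 * 20.2e-6 / 2 = 3030.0 m

3030.0 m


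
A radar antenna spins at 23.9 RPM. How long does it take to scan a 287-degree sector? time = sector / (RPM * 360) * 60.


t = 287 / (23.9 * 360) * 60 = 2.0 s

2.0 s


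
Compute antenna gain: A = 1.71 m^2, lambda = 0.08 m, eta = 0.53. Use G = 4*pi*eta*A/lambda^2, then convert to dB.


G_linear = 4*pi*0.53*1.71/0.08^2 = 1779.52
G_dB = 10*log10(1779.52) = 32.5 dB

32.5 dB


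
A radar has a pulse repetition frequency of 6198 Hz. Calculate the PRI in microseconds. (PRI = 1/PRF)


PRI = 1/6198 = 0.0001613424 s = 161.3 us

161.3 us


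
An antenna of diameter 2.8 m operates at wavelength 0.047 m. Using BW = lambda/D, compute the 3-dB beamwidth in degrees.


BW_rad = 0.047 / 2.8 = 0.016786
BW_deg = 0.96 degrees

0.96 degrees


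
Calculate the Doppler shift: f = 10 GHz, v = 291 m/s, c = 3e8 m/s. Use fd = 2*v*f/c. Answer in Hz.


fd = 2 * 291 * 10000000000.0 / 3e8 = 19400.0 Hz

19400.0 Hz


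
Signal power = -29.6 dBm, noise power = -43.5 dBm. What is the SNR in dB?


SNR = -29.6 - (-43.5) = 13.9 dB

13.9 dB


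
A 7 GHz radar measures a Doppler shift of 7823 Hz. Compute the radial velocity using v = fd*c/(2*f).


v = 7823 * 3e8 / (2 * 7000000000.0) = 167.6 m/s

167.6 m/s


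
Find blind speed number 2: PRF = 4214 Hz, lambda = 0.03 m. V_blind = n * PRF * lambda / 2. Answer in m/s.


V_blind = 2 * 4214 * 0.03 / 2 = 126.4 m/s

126.4 m/s


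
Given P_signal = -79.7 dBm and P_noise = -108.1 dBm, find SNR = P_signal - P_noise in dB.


SNR = -79.7 - (-108.1) = 28.4 dB

28.4 dB


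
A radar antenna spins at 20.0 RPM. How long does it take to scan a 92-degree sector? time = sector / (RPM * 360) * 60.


t = 92 / (20.0 * 360) * 60 = 0.77 s

0.77 s


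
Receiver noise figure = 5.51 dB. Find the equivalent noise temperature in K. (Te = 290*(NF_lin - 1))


NF_lin = 10^(5.51/10) = 3.556313
Te = 290 * (3.556313 - 1) = 741.3 K

741.3 K


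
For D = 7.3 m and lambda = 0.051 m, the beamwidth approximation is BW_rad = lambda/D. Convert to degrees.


BW_rad = 0.051 / 7.3 = 0.006986
BW_deg = 0.4 degrees

0.4 degrees


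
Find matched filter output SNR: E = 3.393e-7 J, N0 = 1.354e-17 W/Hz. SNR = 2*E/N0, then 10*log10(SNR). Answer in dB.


SNR_lin = 2 * 3.393e-7 / 1.354e-17 = 5.012e10
SNR_dB = 10*log10(5.012e10) = 107.0 dB

107.0 dB


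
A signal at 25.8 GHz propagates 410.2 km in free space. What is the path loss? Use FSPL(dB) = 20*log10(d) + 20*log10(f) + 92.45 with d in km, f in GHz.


20*log10(410.2) = 52.26
20*log10(25.8) = 28.23
FSPL = 172.9 dB

172.9 dB


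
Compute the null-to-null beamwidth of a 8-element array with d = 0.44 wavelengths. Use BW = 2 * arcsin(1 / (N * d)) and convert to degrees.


1/(N*d) = 1/(8*0.44) = 0.284091
BW = 2*arcsin(0.284091) = 33.0 degrees

33.0 degrees


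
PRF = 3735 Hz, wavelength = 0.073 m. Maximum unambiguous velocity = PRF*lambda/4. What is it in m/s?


V_ua = 3735 * 0.073 / 4 = 68.2 m/s

68.2 m/s


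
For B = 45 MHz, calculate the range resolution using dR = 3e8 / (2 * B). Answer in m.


dR = 3e8 / (2 * 45000000.0) = 3.33 m

3.33 m


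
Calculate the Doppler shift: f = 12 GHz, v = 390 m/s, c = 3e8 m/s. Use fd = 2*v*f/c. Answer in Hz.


fd = 2 * 390 * 12000000000.0 / 3e8 = 31200.0 Hz

31200.0 Hz


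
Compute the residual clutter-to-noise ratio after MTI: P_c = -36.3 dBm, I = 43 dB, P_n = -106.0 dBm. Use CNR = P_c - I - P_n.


CNR = -36.3 - 43 - (-106.0) = 26.7 dB

26.7 dB


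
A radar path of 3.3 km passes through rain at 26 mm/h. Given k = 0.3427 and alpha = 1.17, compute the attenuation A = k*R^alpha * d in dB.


gamma = 0.3427 * 26^1.17 = 15.503613 dB/km
A = 15.503613 * 3.3 = 51.16 dB

51.16 dB


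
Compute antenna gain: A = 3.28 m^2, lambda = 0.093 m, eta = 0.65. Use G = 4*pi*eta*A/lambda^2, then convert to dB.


G_linear = 4*pi*0.65*3.28/0.093^2 = 3097.64
G_dB = 10*log10(3097.64) = 34.9 dB

34.9 dB


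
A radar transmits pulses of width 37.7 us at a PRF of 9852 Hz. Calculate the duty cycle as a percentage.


DC = 37.7e-6 * 9852 * 100 = 37.14%

37.14%


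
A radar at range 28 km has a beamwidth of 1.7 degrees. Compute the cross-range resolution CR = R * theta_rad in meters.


BW_rad = 0.029670597
CR = 28000 * 0.029670597 = 830.8 m

830.8 m


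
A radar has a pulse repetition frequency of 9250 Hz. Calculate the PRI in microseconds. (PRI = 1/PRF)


PRI = 1/9250 = 0.0001081081 s = 108.1 us

108.1 us


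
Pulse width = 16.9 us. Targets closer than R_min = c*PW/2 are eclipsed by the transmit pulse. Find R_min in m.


R_min = 3e8 * 16.9e-6 / 2 = 2535.0 m

2535.0 m


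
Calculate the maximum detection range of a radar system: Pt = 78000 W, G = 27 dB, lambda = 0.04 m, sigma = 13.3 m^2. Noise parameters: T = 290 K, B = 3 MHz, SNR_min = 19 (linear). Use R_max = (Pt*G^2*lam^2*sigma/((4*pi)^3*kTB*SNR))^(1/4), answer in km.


G_lin = 10^(27/10) = 501.187234
R^4 = 78000 * 501.187234^2 * 0.04^2 * 13.3 / ((4*pi)^3 * 1.38e-23 * 290 * 3000000.0 * 19)
R^4 = 9.21053e17 m^4
R_max = (9.21053e17)^(1/4) = 30979.3 m = 31.0 km

31.0 km


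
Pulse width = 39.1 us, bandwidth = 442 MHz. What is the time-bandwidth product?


TBP = 39.1 * 442 = 17282.2

17282.2


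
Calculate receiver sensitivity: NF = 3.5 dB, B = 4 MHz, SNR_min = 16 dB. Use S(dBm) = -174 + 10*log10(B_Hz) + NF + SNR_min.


10*log10(4000000.0) = 66.02
S = -174 + 66.02 + 3.5 + 16 = -88.5 dBm

-88.5 dBm


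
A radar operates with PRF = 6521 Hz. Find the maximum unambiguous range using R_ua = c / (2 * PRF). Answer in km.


R_ua = 3e8 / (2 * 6521) = 23002.6 m = 23.0 km

23.0 km


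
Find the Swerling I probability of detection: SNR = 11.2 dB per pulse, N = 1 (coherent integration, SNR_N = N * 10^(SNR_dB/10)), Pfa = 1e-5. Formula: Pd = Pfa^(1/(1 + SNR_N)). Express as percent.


SNR_lin = 10^(11.2/10) = 13.18257
SNR_N = 1 * 13.18257 = 13.18257
1/(1 + SNR_N) = 1/14.18257 = 0.0705091
Pd = (1e-5)^0.0705091 = 0.44407
Pd = 44.4%

44.4%


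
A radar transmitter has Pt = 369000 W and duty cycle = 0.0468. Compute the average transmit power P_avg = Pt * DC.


P_avg = 369000 * 0.0468 = 17269.2 W

17269.2 W


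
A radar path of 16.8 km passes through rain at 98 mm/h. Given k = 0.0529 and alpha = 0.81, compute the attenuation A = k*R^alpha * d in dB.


gamma = 0.0529 * 98^0.81 = 2.169446 dB/km
A = 2.169446 * 16.8 = 36.45 dB

36.45 dB


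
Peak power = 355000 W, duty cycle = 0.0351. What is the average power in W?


P_avg = 355000 * 0.0351 = 12460.5 W

12460.5 W


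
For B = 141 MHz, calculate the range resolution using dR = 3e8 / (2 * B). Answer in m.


dR = 3e8 / (2 * 141000000.0) = 1.06 m

1.06 m


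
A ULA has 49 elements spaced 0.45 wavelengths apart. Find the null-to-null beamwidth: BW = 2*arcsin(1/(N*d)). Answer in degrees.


1/(N*d) = 1/(49*0.45) = 0.045351
BW = 2*arcsin(0.045351) = 5.2 degrees

5.2 degrees


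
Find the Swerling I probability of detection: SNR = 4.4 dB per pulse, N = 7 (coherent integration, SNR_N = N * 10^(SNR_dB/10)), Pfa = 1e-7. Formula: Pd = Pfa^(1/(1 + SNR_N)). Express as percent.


SNR_lin = 10^(4.4/10) = 2.75423
SNR_N = 7 * 2.75423 = 19.27961
1/(1 + SNR_N) = 1/20.27961 = 0.0493106
Pd = (1e-7)^0.0493106 = 0.45167
Pd = 45.2%

45.2%


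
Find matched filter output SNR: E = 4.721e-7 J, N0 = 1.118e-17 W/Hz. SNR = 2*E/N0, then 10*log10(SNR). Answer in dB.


SNR_lin = 2 * 4.721e-7 / 1.118e-17 = 8.445e10
SNR_dB = 10*log10(8.445e10) = 109.3 dB

109.3 dB


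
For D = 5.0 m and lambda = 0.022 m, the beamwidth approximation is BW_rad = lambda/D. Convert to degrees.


BW_rad = 0.022 / 5.0 = 0.0044
BW_deg = 0.25 degrees

0.25 degrees


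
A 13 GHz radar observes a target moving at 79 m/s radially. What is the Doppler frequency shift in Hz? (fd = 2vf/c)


fd = 2 * 79 * 13000000000.0 / 3e8 = 6846.7 Hz

6846.7 Hz


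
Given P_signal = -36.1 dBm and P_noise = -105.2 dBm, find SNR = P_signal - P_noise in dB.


SNR = -36.1 - (-105.2) = 69.1 dB

69.1 dB


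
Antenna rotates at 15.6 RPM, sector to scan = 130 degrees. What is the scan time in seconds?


t = 130 / (15.6 * 360) * 60 = 1.39 s

1.39 s


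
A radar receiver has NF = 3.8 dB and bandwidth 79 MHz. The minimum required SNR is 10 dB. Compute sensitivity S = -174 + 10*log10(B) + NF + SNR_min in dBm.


10*log10(79000000.0) = 78.98
S = -174 + 78.98 + 3.8 + 10 = -81.2 dBm

-81.2 dBm


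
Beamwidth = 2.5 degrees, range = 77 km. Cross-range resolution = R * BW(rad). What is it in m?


BW_rad = 0.043633231
CR = 77000 * 0.043633231 = 3359.8 m

3359.8 m


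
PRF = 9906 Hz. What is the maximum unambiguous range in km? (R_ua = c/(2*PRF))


R_ua = 3e8 / (2 * 9906) = 15142.3 m = 15.1 km

15.1 km


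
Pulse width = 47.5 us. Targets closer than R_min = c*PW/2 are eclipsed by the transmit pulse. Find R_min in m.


R_min = 3e8 * 47.5e-6 / 2 = 7125.0 m

7125.0 m


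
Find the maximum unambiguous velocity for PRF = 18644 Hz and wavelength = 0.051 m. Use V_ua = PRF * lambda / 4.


V_ua = 18644 * 0.051 / 4 = 237.7 m/s

237.7 m/s


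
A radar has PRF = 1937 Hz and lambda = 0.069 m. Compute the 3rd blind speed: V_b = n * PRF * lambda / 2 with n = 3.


V_blind = 3 * 1937 * 0.069 / 2 = 200.5 m/s

200.5 m/s


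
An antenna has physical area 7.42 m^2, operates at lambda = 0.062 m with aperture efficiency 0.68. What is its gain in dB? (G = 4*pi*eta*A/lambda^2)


G_linear = 4*pi*0.68*7.42/0.062^2 = 16494.51
G_dB = 10*log10(16494.51) = 42.2 dB

42.2 dB


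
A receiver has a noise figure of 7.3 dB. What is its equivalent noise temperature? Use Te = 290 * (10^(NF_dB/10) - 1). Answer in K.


NF_lin = 10^(7.3/10) = 5.370318
Te = 290 * (5.370318 - 1) = 1267.4 K

1267.4 K


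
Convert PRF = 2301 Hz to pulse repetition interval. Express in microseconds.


PRI = 1/2301 = 0.0004345937 s = 434.6 us

434.6 us


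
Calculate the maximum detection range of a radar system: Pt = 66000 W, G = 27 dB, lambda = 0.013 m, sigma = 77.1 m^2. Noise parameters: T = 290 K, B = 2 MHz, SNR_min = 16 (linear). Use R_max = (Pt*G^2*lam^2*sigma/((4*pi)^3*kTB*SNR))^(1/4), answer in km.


G_lin = 10^(27/10) = 501.187234
R^4 = 66000 * 501.187234^2 * 0.013^2 * 77.1 / ((4*pi)^3 * 1.38e-23 * 290 * 2000000.0 * 16)
R^4 = 8.50018e17 m^4
R_max = (8.50018e17)^(1/4) = 30363.9 m = 30.4 km

30.4 km


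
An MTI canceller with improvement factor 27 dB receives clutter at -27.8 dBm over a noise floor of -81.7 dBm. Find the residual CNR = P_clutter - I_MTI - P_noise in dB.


CNR = -27.8 - 27 - (-81.7) = 26.9 dB

26.9 dB


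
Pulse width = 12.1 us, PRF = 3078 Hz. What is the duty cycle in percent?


DC = 12.1e-6 * 3078 * 100 = 3.72%

3.72%


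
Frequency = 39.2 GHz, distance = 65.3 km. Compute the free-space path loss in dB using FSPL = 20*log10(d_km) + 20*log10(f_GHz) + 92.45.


20*log10(65.3) = 36.3
20*log10(39.2) = 31.87
FSPL = 160.6 dB

160.6 dB


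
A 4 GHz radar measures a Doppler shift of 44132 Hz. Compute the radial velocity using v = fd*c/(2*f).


v = 44132 * 3e8 / (2 * 4000000000.0) = 1655.0 m/s

1655.0 m/s


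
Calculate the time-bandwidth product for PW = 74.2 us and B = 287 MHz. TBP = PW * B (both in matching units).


TBP = 74.2 * 287 = 21295.4

21295.4


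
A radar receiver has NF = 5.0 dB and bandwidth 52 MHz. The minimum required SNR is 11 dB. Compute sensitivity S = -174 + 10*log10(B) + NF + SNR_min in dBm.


10*log10(52000000.0) = 77.16
S = -174 + 77.16 + 5.0 + 11 = -80.8 dBm

-80.8 dBm


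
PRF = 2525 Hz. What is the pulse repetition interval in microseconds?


PRI = 1/2525 = 0.0003960396 s = 396.0 us

396.0 us


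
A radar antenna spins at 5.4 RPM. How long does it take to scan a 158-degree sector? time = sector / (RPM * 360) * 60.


t = 158 / (5.4 * 360) * 60 = 4.88 s

4.88 s


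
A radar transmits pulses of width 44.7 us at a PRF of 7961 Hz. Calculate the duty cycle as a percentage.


DC = 44.7e-6 * 7961 * 100 = 35.59%

35.59%


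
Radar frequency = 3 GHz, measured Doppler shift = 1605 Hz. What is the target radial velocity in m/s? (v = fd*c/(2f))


v = 1605 * 3e8 / (2 * 3000000000.0) = 80.3 m/s

80.3 m/s


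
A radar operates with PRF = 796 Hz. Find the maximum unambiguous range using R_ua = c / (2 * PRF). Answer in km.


R_ua = 3e8 / (2 * 796) = 188442.2 m = 188.4 km

188.4 km


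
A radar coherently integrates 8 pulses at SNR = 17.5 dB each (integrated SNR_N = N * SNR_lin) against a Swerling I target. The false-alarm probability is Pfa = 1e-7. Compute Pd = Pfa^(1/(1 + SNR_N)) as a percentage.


SNR_lin = 10^(17.5/10) = 56.23413
SNR_N = 8 * 56.23413 = 449.87304
1/(1 + SNR_N) = 1/450.87304 = 0.0022179
Pd = (1e-7)^0.0022179 = 0.96488
Pd = 96.5%

96.5%


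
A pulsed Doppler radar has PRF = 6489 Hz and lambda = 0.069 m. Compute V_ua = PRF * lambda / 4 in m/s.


V_ua = 6489 * 0.069 / 4 = 111.9 m/s

111.9 m/s


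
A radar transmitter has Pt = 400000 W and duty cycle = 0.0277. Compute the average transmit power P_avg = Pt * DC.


P_avg = 400000 * 0.0277 = 11080.0 W

11080.0 W


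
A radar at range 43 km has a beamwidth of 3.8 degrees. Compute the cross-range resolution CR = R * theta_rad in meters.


BW_rad = 0.066322512
CR = 43000 * 0.066322512 = 2851.9 m

2851.9 m


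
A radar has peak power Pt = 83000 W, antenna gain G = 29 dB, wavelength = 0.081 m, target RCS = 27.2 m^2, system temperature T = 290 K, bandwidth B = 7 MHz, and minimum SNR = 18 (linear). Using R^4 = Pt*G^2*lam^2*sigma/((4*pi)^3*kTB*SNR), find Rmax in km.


G_lin = 10^(29/10) = 794.328235
R^4 = 83000 * 794.328235^2 * 0.081^2 * 27.2 / ((4*pi)^3 * 1.38e-23 * 290 * 7000000.0 * 18)
R^4 = 9.33985e18 m^4
R_max = (9.33985e18)^(1/4) = 55282.2 m = 55.3 km

55.3 km


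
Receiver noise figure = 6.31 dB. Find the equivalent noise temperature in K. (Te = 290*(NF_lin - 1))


NF_lin = 10^(6.31/10) = 4.275629
Te = 290 * (4.275629 - 1) = 949.9 K

949.9 K


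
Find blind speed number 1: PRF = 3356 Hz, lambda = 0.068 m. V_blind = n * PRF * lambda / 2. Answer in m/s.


V_blind = 1 * 3356 * 0.068 / 2 = 114.1 m/s

114.1 m/s


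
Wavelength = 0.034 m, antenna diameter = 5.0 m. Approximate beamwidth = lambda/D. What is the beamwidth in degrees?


BW_rad = 0.034 / 5.0 = 0.0068
BW_deg = 0.39 degrees

0.39 degrees


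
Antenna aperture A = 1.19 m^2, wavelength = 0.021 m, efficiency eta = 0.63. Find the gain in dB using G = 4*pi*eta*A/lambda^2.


G_linear = 4*pi*0.63*1.19/0.021^2 = 21362.83
G_dB = 10*log10(21362.83) = 43.3 dB

43.3 dB


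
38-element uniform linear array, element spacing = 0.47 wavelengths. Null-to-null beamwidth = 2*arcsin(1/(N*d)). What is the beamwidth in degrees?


1/(N*d) = 1/(38*0.47) = 0.055991
BW = 2*arcsin(0.055991) = 6.4 degrees

6.4 degrees


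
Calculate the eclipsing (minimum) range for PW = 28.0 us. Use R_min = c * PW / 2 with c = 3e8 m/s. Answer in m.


R_min = 3e8 * 28.0e-6 / 2 = 4200.0 m

4200.0 m


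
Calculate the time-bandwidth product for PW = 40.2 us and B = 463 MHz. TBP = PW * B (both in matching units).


TBP = 40.2 * 463 = 18612.6

18612.6


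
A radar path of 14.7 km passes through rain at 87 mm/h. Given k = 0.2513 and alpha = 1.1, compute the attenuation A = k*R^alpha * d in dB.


gamma = 0.2513 * 87^1.1 = 34.17147 dB/km
A = 34.17147 * 14.7 = 502.32 dB

502.32 dB


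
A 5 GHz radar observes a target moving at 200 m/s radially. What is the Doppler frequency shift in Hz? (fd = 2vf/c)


fd = 2 * 200 * 5000000000.0 / 3e8 = 6666.7 Hz

6666.7 Hz


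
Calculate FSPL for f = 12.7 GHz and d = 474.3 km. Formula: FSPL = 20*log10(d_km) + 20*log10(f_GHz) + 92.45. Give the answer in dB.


20*log10(474.3) = 53.52
20*log10(12.7) = 22.08
FSPL = 168.0 dB

168.0 dB


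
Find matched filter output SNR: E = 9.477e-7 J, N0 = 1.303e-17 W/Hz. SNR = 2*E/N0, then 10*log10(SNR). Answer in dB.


SNR_lin = 2 * 9.477e-7 / 1.303e-17 = 1.455e11
SNR_dB = 10*log10(1.455e11) = 111.6 dB

111.6 dB


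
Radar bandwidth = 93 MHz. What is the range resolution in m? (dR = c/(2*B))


dR = 3e8 / (2 * 93000000.0) = 1.61 m

1.61 m


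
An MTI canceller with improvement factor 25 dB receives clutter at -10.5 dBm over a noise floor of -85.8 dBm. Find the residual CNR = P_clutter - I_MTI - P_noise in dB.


CNR = -10.5 - 25 - (-85.8) = 50.3 dB

50.3 dB


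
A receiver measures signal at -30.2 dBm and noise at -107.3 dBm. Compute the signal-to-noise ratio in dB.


SNR = -30.2 - (-107.3) = 77.1 dB

77.1 dB


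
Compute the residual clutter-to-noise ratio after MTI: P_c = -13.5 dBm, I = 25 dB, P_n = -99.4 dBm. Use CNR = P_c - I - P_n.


CNR = -13.5 - 25 - (-99.4) = 60.9 dB

60.9 dB


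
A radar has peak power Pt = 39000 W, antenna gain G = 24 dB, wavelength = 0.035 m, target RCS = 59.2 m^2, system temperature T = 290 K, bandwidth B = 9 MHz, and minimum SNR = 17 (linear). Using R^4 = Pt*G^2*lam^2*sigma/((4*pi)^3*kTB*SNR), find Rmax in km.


G_lin = 10^(24/10) = 251.188643
R^4 = 39000 * 251.188643^2 * 0.035^2 * 59.2 / ((4*pi)^3 * 1.38e-23 * 290 * 9000000.0 * 17)
R^4 = 1.46867e17 m^4
R_max = (1.46867e17)^(1/4) = 19576.3 m = 19.6 km

19.6 km


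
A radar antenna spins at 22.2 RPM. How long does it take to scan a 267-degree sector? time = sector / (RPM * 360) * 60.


t = 267 / (22.2 * 360) * 60 = 2.0 s

2.0 s


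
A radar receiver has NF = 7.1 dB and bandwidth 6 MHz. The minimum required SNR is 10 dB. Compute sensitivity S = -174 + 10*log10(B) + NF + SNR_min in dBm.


10*log10(6000000.0) = 67.78
S = -174 + 67.78 + 7.1 + 10 = -89.1 dBm

-89.1 dBm


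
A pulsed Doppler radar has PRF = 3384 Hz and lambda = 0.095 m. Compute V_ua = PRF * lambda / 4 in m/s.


V_ua = 3384 * 0.095 / 4 = 80.4 m/s

80.4 m/s


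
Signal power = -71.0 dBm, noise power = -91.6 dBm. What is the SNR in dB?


SNR = -71.0 - (-91.6) = 20.6 dB

20.6 dB


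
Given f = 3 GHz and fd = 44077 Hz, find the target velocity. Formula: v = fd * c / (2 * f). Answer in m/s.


v = 44077 * 3e8 / (2 * 3000000000.0) = 2203.9 m/s

2203.9 m/s


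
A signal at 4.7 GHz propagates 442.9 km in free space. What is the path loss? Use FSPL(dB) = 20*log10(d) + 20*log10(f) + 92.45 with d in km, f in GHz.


20*log10(442.9) = 52.93
20*log10(4.7) = 13.44
FSPL = 158.8 dB

158.8 dB


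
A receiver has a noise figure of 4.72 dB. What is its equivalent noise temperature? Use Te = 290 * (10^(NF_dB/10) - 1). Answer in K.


NF_lin = 10^(4.72/10) = 2.964831
Te = 290 * (2.964831 - 1) = 569.8 K

569.8 K


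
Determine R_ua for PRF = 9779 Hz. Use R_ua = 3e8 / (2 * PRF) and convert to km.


R_ua = 3e8 / (2 * 9779) = 15339.0 m = 15.3 km

15.3 km


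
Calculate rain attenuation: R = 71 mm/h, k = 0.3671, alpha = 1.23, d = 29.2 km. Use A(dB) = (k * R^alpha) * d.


gamma = 0.3671 * 71^1.23 = 69.475576 dB/km
A = 69.475576 * 29.2 = 2028.69 dB

2028.69 dB


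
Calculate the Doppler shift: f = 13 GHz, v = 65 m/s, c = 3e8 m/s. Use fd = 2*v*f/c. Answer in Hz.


fd = 2 * 65 * 13000000000.0 / 3e8 = 5633.3 Hz

5633.3 Hz


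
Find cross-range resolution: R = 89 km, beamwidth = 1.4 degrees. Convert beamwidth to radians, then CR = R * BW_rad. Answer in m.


BW_rad = 0.02443461
CR = 89000 * 0.02443461 = 2174.7 m

2174.7 m


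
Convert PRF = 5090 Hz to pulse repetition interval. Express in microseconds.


PRI = 1/5090 = 0.0001964637 s = 196.5 us

196.5 us


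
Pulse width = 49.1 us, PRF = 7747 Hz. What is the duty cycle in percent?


DC = 49.1e-6 * 7747 * 100 = 38.04%

38.04%


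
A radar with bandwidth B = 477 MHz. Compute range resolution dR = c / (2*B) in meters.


dR = 3e8 / (2 * 477000000.0) = 0.31 m

0.31 m


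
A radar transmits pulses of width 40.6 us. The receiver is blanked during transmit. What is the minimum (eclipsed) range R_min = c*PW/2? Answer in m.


R_min = 3e8 * 40.6e-6 / 2 = 6090.0 m

6090.0 m


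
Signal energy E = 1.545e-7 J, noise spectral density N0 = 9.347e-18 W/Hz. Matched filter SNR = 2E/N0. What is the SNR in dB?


SNR_lin = 2 * 1.545e-7 / 9.347e-18 = 3.306e10
SNR_dB = 10*log10(3.306e10) = 105.2 dB

105.2 dB


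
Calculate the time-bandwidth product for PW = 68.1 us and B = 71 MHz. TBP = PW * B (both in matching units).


TBP = 68.1 * 71 = 4835.1

4835.1


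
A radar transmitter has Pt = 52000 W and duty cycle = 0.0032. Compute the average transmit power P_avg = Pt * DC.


P_avg = 52000 * 0.0032 = 166.4 W

166.4 W


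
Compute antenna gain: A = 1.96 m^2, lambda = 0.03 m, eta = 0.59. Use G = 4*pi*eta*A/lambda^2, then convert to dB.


G_linear = 4*pi*0.59*1.96/0.03^2 = 16146.39
G_dB = 10*log10(16146.39) = 42.1 dB

42.1 dB


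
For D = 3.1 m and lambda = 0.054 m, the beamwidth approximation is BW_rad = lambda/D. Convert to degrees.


BW_rad = 0.054 / 3.1 = 0.017419
BW_deg = 1.0 degrees

1.0 degrees


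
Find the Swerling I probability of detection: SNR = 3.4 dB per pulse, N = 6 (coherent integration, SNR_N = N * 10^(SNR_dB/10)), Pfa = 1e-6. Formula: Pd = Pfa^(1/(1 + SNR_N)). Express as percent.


SNR_lin = 10^(3.4/10) = 2.18776
SNR_N = 6 * 2.18776 = 13.12656
1/(1 + SNR_N) = 1/14.12656 = 0.0707886
Pd = (1e-6)^0.0707886 = 0.37607
Pd = 37.6%

37.6%


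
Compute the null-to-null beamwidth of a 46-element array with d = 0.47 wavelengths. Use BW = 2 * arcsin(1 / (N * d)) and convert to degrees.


1/(N*d) = 1/(46*0.47) = 0.046253
BW = 2*arcsin(0.046253) = 5.3 degrees

5.3 degrees


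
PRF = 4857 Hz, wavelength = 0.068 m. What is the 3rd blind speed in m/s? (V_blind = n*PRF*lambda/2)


V_blind = 3 * 4857 * 0.068 / 2 = 495.4 m/s

495.4 m/s


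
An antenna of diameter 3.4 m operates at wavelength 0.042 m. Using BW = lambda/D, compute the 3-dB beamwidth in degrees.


BW_rad = 0.042 / 3.4 = 0.012353
BW_deg = 0.71 degrees

0.71 degrees


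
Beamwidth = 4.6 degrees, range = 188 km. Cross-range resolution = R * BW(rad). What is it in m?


BW_rad = 0.080285146
CR = 188000 * 0.080285146 = 15093.6 m

15093.6 m


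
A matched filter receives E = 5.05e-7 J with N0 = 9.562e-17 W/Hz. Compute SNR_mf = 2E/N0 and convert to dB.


SNR_lin = 2 * 5.05e-7 / 9.562e-17 = 1.056e10
SNR_dB = 10*log10(1.056e10) = 100.2 dB

100.2 dB


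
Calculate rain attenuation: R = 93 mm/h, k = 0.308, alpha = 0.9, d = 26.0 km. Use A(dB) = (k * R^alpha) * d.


gamma = 0.308 * 93^0.9 = 18.204777 dB/km
A = 18.204777 * 26.0 = 473.32 dB

473.32 dB


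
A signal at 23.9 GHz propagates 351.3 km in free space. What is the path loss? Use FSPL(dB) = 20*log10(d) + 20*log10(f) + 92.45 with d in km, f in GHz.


20*log10(351.3) = 50.91
20*log10(23.9) = 27.57
FSPL = 170.9 dB

170.9 dB


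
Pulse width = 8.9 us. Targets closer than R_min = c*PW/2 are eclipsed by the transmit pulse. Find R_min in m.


R_min = 3e8 * 8.9e-6 / 2 = 1335.0 m

1335.0 m


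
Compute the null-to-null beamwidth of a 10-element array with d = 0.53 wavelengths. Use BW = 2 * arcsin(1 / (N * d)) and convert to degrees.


1/(N*d) = 1/(10*0.53) = 0.188679
BW = 2*arcsin(0.188679) = 21.8 degrees

21.8 degrees


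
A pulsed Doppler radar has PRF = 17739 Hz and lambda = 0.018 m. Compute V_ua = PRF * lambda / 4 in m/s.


V_ua = 17739 * 0.018 / 4 = 79.8 m/s

79.8 m/s


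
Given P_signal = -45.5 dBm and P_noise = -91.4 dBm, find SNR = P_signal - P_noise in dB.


SNR = -45.5 - (-91.4) = 45.9 dB

45.9 dB


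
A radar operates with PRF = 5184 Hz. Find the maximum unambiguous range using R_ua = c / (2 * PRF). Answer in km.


R_ua = 3e8 / (2 * 5184) = 28935.2 m = 28.9 km

28.9 km


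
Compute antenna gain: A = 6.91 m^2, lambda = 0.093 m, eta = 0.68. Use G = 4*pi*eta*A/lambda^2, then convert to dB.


G_linear = 4*pi*0.68*6.91/0.093^2 = 6827.02
G_dB = 10*log10(6827.02) = 38.3 dB

38.3 dB


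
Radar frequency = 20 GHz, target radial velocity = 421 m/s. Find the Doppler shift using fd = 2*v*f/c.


fd = 2 * 421 * 20000000000.0 / 3e8 = 56133.3 Hz

56133.3 Hz


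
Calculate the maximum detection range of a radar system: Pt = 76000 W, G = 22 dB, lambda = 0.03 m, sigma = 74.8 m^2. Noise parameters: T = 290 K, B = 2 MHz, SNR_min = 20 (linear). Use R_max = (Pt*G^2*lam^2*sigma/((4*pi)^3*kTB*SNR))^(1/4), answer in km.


G_lin = 10^(22/10) = 158.489319
R^4 = 76000 * 158.489319^2 * 0.03^2 * 74.8 / ((4*pi)^3 * 1.38e-23 * 290 * 2000000.0 * 20)
R^4 = 4.04568e17 m^4
R_max = (4.04568e17)^(1/4) = 25220.2 m = 25.2 km

25.2 km


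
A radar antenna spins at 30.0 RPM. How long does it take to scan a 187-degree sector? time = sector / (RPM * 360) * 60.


t = 187 / (30.0 * 360) * 60 = 1.04 s

1.04 s


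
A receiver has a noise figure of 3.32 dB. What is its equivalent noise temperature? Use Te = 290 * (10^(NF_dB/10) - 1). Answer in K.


NF_lin = 10^(3.32/10) = 2.14783
Te = 290 * (2.14783 - 1) = 332.9 K

332.9 K


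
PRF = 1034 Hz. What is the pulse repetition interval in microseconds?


PRI = 1/1034 = 0.000967118 s = 967.1 us

967.1 us


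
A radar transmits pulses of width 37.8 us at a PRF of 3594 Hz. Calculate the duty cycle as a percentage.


DC = 37.8e-6 * 3594 * 100 = 13.59%

13.59%


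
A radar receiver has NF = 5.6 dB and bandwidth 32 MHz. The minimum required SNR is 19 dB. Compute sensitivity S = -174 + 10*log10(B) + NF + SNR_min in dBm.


10*log10(32000000.0) = 75.05
S = -174 + 75.05 + 5.6 + 19 = -74.3 dBm

-74.3 dBm


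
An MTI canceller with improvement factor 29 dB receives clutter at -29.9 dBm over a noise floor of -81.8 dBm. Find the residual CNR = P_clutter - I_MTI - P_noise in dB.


CNR = -29.9 - 29 - (-81.8) = 22.9 dB

22.9 dB


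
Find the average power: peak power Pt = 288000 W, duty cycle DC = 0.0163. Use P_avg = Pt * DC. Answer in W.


P_avg = 288000 * 0.0163 = 4694.4 W

4694.4 W


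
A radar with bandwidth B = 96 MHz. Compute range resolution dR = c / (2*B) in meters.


dR = 3e8 / (2 * 96000000.0) = 1.56 m

1.56 m


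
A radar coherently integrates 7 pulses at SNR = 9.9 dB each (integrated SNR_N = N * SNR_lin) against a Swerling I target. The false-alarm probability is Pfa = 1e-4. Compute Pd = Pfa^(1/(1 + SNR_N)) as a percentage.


SNR_lin = 10^(9.9/10) = 9.77237
SNR_N = 7 * 9.77237 = 68.40659
1/(1 + SNR_N) = 1/69.40659 = 0.0144079
Pd = (1e-4)^0.0144079 = 0.87573
Pd = 87.6%

87.6%


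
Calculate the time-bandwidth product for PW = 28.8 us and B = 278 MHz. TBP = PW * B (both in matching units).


TBP = 28.8 * 278 = 8006.4

8006.4


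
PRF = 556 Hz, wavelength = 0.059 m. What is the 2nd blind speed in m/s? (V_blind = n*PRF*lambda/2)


V_blind = 2 * 556 * 0.059 / 2 = 32.8 m/s

32.8 m/s


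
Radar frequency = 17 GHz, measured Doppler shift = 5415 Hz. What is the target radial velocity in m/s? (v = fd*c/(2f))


v = 5415 * 3e8 / (2 * 17000000000.0) = 47.8 m/s

47.8 m/s


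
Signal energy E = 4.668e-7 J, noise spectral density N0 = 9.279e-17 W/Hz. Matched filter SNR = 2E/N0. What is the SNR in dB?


SNR_lin = 2 * 4.668e-7 / 9.279e-17 = 1.006e10
SNR_dB = 10*log10(1.006e10) = 100.0 dB

100.0 dB


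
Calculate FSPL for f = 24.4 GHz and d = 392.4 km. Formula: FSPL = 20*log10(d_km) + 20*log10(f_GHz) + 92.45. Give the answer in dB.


20*log10(392.4) = 51.87
20*log10(24.4) = 27.75
FSPL = 172.1 dB

172.1 dB


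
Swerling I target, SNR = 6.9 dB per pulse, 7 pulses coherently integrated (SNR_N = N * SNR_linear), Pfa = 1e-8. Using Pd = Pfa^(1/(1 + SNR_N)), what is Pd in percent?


SNR_lin = 10^(6.9/10) = 4.89779
SNR_N = 7 * 4.89779 = 34.28453
1/(1 + SNR_N) = 1/35.28453 = 0.028341
Pd = (1e-8)^0.028341 = 0.5933
Pd = 59.3%

59.3%


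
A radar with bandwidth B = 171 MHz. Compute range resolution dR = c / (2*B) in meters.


dR = 3e8 / (2 * 171000000.0) = 0.88 m

0.88 m


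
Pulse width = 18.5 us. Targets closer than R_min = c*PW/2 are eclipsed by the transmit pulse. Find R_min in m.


R_min = 3e8 * 18.5e-6 / 2 = 2775.0 m

2775.0 m


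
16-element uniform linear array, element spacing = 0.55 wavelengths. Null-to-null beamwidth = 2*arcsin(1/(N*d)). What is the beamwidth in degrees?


1/(N*d) = 1/(16*0.55) = 0.113636
BW = 2*arcsin(0.113636) = 13.0 degrees

13.0 degrees


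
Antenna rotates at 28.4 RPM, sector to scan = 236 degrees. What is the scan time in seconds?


t = 236 / (28.4 * 360) * 60 = 1.38 s

1.38 s


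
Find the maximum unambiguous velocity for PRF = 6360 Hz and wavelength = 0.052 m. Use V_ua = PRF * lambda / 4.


V_ua = 6360 * 0.052 / 4 = 82.7 m/s

82.7 m/s


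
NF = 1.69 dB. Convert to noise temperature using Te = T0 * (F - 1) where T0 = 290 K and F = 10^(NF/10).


NF_lin = 10^(1.69/10) = 1.475707
Te = 290 * (1.475707 - 1) = 138.0 K

138.0 K


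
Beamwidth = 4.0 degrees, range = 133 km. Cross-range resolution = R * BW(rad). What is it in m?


BW_rad = 0.06981317
CR = 133000 * 0.06981317 = 9285.2 m

9285.2 m


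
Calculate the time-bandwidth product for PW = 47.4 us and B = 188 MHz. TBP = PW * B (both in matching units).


TBP = 47.4 * 188 = 8911.2

8911.2


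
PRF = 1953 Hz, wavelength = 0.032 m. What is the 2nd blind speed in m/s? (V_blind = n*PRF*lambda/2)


V_blind = 2 * 1953 * 0.032 / 2 = 62.5 m/s

62.5 m/s


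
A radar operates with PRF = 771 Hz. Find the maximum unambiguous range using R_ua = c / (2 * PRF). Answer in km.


R_ua = 3e8 / (2 * 771) = 194552.5 m = 194.6 km

194.6 km


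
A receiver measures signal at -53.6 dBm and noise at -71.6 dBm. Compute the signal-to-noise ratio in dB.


SNR = -53.6 - (-71.6) = 18.0 dB

18.0 dB
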